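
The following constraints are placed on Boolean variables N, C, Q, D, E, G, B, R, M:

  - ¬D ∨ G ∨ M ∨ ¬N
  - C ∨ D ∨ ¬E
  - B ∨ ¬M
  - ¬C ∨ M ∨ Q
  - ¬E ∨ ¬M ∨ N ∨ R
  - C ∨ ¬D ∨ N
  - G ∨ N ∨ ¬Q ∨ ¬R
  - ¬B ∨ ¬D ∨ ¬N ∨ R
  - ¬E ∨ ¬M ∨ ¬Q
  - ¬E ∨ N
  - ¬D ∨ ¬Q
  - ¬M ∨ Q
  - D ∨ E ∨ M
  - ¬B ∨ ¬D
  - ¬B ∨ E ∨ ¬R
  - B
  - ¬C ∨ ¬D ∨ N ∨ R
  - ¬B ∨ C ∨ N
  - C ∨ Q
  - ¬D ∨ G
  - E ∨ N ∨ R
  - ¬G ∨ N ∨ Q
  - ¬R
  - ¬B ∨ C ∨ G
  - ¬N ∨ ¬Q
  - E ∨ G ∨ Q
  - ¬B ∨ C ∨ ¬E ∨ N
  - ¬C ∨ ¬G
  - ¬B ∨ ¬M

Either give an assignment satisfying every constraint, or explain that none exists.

UNSATISFIABLE

Case Q = True:
  (¬D ∨ ¬Q) forces D = False.
  (B) forces B = True.
  (¬R) forces R = False.
  (¬N ∨ ¬Q) forces N = False.
  (¬E ∨ N) forces E = False.
  Clause (E ∨ N ∨ R) is falsified — contradiction.
Case Q = False:
  (¬M ∨ Q) forces M = False.
  (¬C ∨ M ∨ Q) forces C = False.
  Clause (C ∨ Q) is falsified — contradiction.
Both cases fail, so the formula is unsatisfiable.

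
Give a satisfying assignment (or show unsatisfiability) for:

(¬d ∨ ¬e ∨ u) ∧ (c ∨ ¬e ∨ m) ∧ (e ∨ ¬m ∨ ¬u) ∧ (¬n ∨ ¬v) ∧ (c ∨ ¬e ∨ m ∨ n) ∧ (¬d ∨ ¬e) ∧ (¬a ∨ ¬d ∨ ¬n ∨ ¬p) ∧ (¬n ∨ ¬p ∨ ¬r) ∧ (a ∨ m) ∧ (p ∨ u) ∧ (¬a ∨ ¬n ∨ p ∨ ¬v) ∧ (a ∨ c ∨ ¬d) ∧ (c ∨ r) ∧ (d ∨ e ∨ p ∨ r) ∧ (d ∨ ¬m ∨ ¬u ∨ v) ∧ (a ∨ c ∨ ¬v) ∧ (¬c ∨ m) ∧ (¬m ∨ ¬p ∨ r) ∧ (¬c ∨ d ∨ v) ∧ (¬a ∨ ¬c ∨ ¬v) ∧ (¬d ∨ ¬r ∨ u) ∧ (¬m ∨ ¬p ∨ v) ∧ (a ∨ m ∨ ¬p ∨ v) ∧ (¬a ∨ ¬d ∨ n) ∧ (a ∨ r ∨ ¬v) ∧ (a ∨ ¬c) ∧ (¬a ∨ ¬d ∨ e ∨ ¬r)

Set v = True.
  then (¬n ∨ ¬v) forces n = False.
Set a = True.
  then (¬a ∨ ¬c ∨ ¬v) forces c = False.
  then (¬a ∨ ¬d ∨ n) forces d = False.
  then (c ∨ r) forces r = True.
Set p = True.
Set e = False.
Set m = False.
Set u = False.
All clauses satisfied.

v = True, a = True, c = False, n = False, r = True, p = True, e = False, m = False, d = False, u = False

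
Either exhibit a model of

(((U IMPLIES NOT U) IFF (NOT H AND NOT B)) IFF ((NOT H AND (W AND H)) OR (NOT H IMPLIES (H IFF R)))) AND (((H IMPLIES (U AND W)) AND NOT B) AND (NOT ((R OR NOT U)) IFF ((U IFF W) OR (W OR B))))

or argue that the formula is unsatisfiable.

H=T, W=T, R=F, B=F, U=T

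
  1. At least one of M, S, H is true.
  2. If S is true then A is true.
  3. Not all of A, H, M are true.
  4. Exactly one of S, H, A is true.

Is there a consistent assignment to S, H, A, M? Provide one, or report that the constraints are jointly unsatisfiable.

S = False; H = False; A = True; M = True

  (1) {M, S, H}: 1 true — at least one ✓
  (2) S=F ⇒ A: vacuous ✓
  (3) {A, H, M}: 2/3 true — not all ✓
  (4) {S, H, A}: 1 true — exactly one ✓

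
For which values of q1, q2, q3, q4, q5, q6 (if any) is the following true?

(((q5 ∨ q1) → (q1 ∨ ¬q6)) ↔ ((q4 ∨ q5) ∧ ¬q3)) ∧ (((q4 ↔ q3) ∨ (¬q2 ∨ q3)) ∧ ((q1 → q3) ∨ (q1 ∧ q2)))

q1=F, q2=F, q3=F, q4=T, q5=F, q6=T

  ((q5 ∨ q1) → (q1 ∨ ¬q6)) ↔ ((q4 ∨ q5) ∧ ¬q3) = True
    (q5 ∨ q1) → (q1 ∨ ¬q6) = True
      q5 ∨ q1 = False
      q1 ∨ ¬q6 = False
        ¬q6 = False
    (q4 ∨ q5) ∧ ¬q3 = True
      q4 ∨ q5 = True
      ¬q3 = True
  ((q4 ↔ q3) ∨ (¬q2 ∨ q3)) ∧ ((q1 → q3) ∨ (q1 ∧ q2)) = True
    (q4 ↔ q3) ∨ (¬q2 ∨ q3) = True
      q4 ↔ q3 = False
      ¬q2 ∨ q3 = True
        ¬q2 = True
    (q1 → q3) ∨ (q1 ∧ q2) = True
      q1 → q3 = True
      q1 ∧ q2 = False
Both conjuncts True, so the formula holds.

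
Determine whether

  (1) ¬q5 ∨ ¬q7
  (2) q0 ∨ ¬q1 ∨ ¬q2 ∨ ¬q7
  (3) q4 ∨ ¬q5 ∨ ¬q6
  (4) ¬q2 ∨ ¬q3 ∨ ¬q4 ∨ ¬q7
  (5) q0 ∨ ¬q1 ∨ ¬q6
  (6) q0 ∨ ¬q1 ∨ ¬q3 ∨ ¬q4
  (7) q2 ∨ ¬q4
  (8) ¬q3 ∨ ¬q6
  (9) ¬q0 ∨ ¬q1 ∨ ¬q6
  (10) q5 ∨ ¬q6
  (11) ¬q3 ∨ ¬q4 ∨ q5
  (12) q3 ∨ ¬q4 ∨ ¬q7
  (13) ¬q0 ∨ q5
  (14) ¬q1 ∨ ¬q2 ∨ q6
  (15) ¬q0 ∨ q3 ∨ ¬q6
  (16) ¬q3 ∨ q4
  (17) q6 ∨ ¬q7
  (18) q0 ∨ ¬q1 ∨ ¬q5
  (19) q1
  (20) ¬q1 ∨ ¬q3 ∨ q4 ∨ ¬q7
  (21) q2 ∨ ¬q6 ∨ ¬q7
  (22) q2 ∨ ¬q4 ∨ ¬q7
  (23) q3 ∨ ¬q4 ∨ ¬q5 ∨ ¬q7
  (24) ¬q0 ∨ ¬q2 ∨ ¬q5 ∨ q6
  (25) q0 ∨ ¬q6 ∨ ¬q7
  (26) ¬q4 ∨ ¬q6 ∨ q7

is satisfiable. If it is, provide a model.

Unit clause (q1) forces q1 = True.
Set q0 = False.
  then (q0 ∨ ¬q1 ∨ ¬q6) forces q6 = False.
  then (¬q1 ∨ ¬q2 ∨ q6) forces q2 = False.
  then (q6 ∨ ¬q7) forces q7 = False.
  then (q0 ∨ ¬q1 ∨ ¬q5) forces q5 = False.
  then (q2 ∨ ¬q4) forces q4 = False.
  then (¬q3 ∨ q4) forces q3 = False.
All clauses satisfied.

q0: False; q1: True; q2: False; q3: False; q4: False; q5: False; q6: False; q7: False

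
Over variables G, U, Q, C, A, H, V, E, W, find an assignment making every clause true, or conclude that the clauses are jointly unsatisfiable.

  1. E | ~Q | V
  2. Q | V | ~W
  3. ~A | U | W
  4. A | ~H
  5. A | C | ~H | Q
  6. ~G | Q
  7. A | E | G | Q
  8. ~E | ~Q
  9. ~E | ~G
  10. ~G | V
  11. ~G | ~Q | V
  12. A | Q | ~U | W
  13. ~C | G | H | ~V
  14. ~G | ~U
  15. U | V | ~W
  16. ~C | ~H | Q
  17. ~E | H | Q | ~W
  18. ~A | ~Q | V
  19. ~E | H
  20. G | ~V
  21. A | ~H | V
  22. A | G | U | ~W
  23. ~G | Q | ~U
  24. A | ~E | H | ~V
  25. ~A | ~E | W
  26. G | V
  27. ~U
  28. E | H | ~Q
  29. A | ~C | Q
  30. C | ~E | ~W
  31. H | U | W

G = True, U = False, Q = True, C = False, A = True, H = True, V = True, E = False, W = True

Unit clause (~U) forces U = False.
Try G = False:
  (G | ~V) forces V = False.
  clause (G | V) is falsified — backtrack.
So G = True.
  then (~G | Q) forces Q = True.
  then (~E | ~Q) forces E = False.
  then (~G | V) forces V = True.
  then (E | H | ~Q) forces H = True.
  then (A | ~H) forces A = True.
  then (~A | U | W) forces W = True.
Set C = False.
All clauses satisfied.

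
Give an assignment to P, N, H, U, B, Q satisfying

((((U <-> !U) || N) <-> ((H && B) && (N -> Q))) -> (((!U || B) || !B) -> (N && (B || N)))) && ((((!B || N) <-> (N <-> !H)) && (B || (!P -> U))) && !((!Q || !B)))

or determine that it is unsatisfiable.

P = False, N = True, H = False, U = False, B = True, Q = True

  (((U <-> !U) || N) <-> ((H && B) && (N -> Q))) -> (((!U || B) || !B) -> (N && (B || N))) = True
    ((U <-> !U) || N) <-> ((H && B) && (N -> Q)) = False
      (U <-> !U) || N = True
        U <-> !U = False
          !U = True
      (H && B) && (N -> Q) = False
        H && B = False
        N -> Q = True
    ((!U || B) || !B) -> (N && (B || N)) = True
      (!U || B) || !B = True
        !U || B = True
          !U = True
        !B = False
      N && (B || N) = True
        B || N = True
  (((!B || N) <-> (N <-> !H)) && (B || (!P -> U))) && !((!Q || !B)) = True
    ((!B || N) <-> (N <-> !H)) && (B || (!P -> U)) = True
      (!B || N) <-> (N <-> !H) = True
        !B || N = True
          !B = False
        N <-> !H = True
          !H = True
      B || (!P -> U) = True
        !P -> U = False
          !P = True
    !((!Q || !B)) = True
      !Q || !B = False
        !Q = False
        !B = False
Both conjuncts True, so the formula holds.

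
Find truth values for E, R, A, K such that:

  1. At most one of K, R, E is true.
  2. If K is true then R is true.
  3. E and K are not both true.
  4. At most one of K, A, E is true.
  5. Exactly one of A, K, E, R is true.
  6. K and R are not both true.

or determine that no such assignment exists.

E=F, R=F, A=T, K=F

  (1) {K, R, E}: 0 true — at most one ✓
  (2) K=F ⇒ R: vacuous ✓
  (3) E=F, K=F — not both ✓
  (4) {K, A, E}: 1 true — at most one ✓
  (5) {A, K, E, R}: 1 true — exactly one ✓
  (6) K=F, R=F — not both ✓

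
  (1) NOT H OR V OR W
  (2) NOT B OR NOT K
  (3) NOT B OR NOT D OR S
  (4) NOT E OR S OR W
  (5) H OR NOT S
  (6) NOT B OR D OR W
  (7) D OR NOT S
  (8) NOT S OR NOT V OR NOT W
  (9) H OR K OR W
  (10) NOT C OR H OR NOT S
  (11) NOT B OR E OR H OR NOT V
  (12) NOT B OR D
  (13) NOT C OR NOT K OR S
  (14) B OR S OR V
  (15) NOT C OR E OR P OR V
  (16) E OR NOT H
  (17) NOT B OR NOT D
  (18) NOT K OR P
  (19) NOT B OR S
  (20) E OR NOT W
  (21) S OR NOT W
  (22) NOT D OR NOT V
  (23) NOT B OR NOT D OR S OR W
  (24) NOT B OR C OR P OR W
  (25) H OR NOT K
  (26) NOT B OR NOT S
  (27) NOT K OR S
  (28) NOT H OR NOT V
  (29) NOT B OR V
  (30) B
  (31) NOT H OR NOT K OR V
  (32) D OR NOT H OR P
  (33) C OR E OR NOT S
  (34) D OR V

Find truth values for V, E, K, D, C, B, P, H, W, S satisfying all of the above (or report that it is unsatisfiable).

The formula is unsatisfiable.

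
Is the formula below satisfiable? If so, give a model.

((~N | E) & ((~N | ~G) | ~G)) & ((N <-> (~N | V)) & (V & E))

E=T; N=T; G=F; V=T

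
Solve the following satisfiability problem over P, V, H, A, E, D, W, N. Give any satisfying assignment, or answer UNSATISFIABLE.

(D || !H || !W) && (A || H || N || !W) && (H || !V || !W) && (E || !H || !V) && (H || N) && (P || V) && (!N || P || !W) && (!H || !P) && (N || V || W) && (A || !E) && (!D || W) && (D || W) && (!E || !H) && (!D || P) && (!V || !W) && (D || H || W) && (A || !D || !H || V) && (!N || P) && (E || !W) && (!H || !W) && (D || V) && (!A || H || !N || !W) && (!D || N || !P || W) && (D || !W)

Unsatisfiable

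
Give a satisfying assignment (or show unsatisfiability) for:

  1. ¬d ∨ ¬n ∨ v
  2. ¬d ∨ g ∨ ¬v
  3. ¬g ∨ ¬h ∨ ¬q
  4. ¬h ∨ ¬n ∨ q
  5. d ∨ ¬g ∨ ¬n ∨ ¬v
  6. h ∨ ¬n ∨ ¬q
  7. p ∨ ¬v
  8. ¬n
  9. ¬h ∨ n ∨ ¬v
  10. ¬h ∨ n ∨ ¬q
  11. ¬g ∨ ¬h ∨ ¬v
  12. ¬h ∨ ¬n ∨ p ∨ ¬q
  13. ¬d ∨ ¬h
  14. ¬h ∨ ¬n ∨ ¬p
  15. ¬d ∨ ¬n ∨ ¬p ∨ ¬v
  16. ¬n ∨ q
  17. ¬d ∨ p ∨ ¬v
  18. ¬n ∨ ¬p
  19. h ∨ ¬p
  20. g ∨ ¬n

Unit clause (¬n) forces n = False.
Set h = True.
  then (¬h ∨ n ∨ ¬v) forces v = False.
  then (¬h ∨ n ∨ ¬q) forces q = False.
  then (¬d ∨ ¬h) forces d = False.
Set p = True.
Set g = False.
All clauses satisfied.

h=T, p=T, d=F, n=F, v=F, g=F, q=F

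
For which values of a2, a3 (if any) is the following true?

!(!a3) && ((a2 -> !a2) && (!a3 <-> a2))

a2 = False, a3 = True

  !(!a3) = True
    !a3 = False
  (a2 -> !a2) && (!a3 <-> a2) = True
    a2 -> !a2 = True
      !a2 = True
    !a3 <-> a2 = True
      !a3 = False
Both conjuncts True, so the formula holds.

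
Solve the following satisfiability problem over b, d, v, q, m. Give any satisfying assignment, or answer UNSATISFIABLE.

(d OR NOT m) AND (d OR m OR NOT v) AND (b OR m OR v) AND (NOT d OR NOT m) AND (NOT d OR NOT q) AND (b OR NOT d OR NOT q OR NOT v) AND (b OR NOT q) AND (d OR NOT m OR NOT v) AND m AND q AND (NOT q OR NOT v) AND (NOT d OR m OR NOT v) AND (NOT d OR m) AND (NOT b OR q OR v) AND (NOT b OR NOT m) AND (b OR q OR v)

Case m = True:
  (d OR NOT m) forces d = True.
  Clause (NOT d OR NOT m) is falsified — contradiction.
Case m = False:
  Clause (m) is falsified — contradiction.
Both cases fail, so the formula is unsatisfiable.

Unsatisfiable — no assignment works.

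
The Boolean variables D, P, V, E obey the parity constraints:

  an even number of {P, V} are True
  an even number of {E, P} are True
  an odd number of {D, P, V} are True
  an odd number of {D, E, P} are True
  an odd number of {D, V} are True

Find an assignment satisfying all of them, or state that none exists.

D = True, P = False, V = False, E = False

{P, V}: 0 true → even ✓
{E, P}: 0 true → even ✓
{D, P, V}: 1 true → odd ✓
{D, E, P}: 1 true → odd ✓
{D, V}: 1 true → odd ✓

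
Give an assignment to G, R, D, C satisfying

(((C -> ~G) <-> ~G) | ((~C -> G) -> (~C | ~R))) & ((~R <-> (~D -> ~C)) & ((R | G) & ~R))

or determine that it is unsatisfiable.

G=T, R=F, D=T, C=F

  ((C -> ~G) <-> ~G) | ((~C -> G) -> (~C | ~R)) = True
    (C -> ~G) <-> ~G = False
      C -> ~G = True
        ~G = False
      ~G = False
    (~C -> G) -> (~C | ~R) = True
      ~C -> G = True
        ~C = True
      ~C | ~R = True
        ~C = True
        ~R = True
  (~R <-> (~D -> ~C)) & ((R | G) & ~R) = True
    ~R <-> (~D -> ~C) = True
      ~R = True
      ~D -> ~C = True
        ~D = False
        ~C = True
    (R | G) & ~R = True
      R | G = True
      ~R = True
Both conjuncts True, so the formula holds.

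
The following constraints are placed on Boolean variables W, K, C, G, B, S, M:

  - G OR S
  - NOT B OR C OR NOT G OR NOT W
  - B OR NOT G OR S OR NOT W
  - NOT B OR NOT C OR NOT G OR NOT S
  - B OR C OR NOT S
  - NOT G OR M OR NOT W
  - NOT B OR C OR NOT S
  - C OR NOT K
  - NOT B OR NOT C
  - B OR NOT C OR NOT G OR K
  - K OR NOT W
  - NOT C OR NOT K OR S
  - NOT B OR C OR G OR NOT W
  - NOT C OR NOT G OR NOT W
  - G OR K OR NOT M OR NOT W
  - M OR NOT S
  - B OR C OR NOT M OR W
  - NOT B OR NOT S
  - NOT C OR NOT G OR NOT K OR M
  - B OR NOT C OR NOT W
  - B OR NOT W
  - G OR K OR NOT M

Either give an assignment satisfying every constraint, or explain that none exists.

W = False; K = True; C = True; G = False; B = False; S = True; M = True

Try W = True:
  (K OR NOT W) forces K = True.
  (C OR NOT K) forces C = True.
  (NOT B OR NOT C) forces B = False.
  clause (B OR NOT C OR NOT W) is falsified — backtrack.
So W = False.
Set K = True.
  then (C OR NOT K) forces C = True.
  then (NOT B OR NOT C) forces B = False.
  then (NOT C OR NOT K OR S) forces S = True.
  then (M OR NOT S) forces M = True.
Set G = False.
All clauses satisfied.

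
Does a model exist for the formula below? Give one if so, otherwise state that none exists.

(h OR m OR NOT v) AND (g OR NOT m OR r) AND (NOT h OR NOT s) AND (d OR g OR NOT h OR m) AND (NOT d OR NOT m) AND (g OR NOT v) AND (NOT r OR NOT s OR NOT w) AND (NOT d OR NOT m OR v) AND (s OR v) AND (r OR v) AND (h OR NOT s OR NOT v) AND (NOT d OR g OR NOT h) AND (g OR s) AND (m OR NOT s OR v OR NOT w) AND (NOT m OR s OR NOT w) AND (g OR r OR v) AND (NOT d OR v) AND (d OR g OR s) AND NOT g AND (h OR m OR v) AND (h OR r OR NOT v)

Unit clause (NOT g) forces g = False.
In (g OR NOT v) only NOT v is left, so v = False.
In (s OR v) only s is left, so s = True.
In (r OR v) only r is left, so r = True.
In (NOT d OR v) only NOT d is left, so d = False.
In (NOT h OR NOT s) only NOT h is left, so h = False.
In (NOT r OR NOT s OR NOT w) only NOT w is left, so w = False.
In (h OR m OR v) only m is left, so m = True.
All clauses satisfied.

d = False, s = True, h = False, m = True, v = False, g = False, r = True, w = False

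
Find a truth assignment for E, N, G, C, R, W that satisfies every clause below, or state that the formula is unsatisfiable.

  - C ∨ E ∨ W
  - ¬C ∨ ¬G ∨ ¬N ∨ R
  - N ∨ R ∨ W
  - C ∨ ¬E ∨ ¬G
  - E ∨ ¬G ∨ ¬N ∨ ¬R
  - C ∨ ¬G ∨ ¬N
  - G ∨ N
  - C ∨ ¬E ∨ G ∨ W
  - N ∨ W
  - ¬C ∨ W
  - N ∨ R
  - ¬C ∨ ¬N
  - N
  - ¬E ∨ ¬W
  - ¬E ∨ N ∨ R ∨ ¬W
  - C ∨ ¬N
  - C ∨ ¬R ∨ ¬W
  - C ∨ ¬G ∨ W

Unsatisfiable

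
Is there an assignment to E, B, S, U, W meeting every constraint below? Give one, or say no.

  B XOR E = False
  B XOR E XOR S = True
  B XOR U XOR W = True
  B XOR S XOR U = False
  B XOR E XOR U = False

E = True, B = True, S = True, U = False, W = False

B XOR E = T XOR T = False ✓
B XOR E XOR S = T XOR T XOR T = True ✓
B XOR U XOR W = T XOR F XOR F = True ✓
B XOR S XOR U = T XOR T XOR F = False ✓
B XOR E XOR U = T XOR T XOR F = False ✓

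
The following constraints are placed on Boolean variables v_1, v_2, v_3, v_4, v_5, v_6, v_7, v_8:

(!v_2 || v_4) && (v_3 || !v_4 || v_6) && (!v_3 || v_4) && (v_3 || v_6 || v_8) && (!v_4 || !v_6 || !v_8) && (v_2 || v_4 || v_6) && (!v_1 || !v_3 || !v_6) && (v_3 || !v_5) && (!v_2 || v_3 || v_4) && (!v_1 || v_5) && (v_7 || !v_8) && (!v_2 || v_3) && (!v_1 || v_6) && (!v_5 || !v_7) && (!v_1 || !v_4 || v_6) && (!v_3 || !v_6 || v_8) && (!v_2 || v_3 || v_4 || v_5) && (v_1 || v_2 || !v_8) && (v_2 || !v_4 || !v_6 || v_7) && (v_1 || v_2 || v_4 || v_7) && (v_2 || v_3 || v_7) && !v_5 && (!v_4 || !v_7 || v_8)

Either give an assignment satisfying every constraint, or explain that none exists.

Unit clause (!v_5) forces v_5 = False.
In (!v_1 || v_5) only !v_1 is left, so v_1 = False.
Set v_2 = False.
  then (v_1 || v_2 || !v_8) forces v_8 = False.
Set v_3 = True.
  then (!v_3 || v_4) forces v_4 = True.
  then (!v_3 || !v_6 || v_8) forces v_6 = False.
  then (!v_4 || !v_7 || v_8) forces v_7 = False.
All clauses satisfied.

v_1: False, v_2: False, v_3: True, v_4: True, v_5: False, v_6: False, v_7: False, v_8: False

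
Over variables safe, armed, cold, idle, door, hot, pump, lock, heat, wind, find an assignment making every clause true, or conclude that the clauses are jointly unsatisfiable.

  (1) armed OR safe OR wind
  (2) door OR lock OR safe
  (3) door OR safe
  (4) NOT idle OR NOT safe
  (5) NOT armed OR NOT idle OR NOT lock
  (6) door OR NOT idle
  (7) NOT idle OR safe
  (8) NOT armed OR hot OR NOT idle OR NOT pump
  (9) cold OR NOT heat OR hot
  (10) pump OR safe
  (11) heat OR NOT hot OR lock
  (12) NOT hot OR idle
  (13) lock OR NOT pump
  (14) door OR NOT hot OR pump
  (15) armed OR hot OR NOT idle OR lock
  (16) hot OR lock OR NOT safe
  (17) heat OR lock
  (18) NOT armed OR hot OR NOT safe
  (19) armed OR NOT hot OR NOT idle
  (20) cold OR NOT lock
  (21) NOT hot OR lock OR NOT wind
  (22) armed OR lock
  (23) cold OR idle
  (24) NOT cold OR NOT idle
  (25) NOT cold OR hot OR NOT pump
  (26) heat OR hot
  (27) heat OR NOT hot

Set safe = True.
  then (NOT idle OR NOT safe) forces idle = False.
  then (NOT hot OR idle) forces hot = False.
  then (hot OR lock OR NOT safe) forces lock = True.
  then (NOT armed OR hot OR NOT safe) forces armed = False.
  then (cold OR NOT lock) forces cold = True.
  then (NOT cold OR hot OR NOT pump) forces pump = False.
  then (heat OR hot) forces heat = True.
Set door = True.
Set wind = False.
All clauses satisfied.

safe = True, armed = False, cold = True, idle = False, door = True, hot = False, pump = False, lock = True, heat = True, wind = False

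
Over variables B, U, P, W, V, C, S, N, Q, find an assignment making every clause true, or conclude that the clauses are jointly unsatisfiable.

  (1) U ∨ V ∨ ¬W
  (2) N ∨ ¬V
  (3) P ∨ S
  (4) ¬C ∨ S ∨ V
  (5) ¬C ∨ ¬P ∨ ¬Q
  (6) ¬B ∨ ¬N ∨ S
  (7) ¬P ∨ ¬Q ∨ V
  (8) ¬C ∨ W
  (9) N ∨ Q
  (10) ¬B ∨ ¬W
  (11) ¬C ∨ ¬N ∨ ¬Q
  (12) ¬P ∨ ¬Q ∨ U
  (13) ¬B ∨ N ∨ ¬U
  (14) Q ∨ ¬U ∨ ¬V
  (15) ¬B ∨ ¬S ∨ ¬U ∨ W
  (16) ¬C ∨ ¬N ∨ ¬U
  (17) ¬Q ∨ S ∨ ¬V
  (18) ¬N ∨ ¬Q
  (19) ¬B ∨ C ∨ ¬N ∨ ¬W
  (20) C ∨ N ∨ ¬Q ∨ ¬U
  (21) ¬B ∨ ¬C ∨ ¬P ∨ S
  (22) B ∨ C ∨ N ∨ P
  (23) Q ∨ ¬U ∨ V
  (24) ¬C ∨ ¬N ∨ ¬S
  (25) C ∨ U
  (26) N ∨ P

Set B = False.
Set U = False.
  then (C ∨ U) forces C = True.
  then (¬C ∨ W) forces W = True.
  then (U ∨ V ∨ ¬W) forces V = True.
  then (N ∨ ¬V) forces N = True.
  then (¬C ∨ ¬N ∨ ¬Q) forces Q = False.
  then (¬C ∨ ¬N ∨ ¬S) forces S = False.
  then (P ∨ S) forces P = True.
All clauses satisfied.

B=F, U=F, P=T, W=T, V=T, C=T, S=F, N=T, Q=F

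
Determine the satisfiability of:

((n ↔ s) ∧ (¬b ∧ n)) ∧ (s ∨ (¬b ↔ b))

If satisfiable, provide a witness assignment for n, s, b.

n=T; s=T; b=F

  (n ↔ s) ∧ (¬b ∧ n) = True
    n ↔ s = True
    ¬b ∧ n = True
      ¬b = True
  s ∨ (¬b ↔ b) = True
    ¬b ↔ b = False
      ¬b = True
Both conjuncts True, so the formula holds.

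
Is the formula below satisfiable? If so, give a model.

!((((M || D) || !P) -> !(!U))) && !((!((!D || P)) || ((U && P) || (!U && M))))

P = False; D = False; M = False; U = False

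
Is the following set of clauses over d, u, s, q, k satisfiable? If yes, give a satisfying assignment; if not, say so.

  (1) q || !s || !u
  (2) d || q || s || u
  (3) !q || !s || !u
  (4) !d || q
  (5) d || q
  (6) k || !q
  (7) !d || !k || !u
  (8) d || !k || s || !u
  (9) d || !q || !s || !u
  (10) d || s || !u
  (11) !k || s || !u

d: False; u: False; s: False; q: True; k: True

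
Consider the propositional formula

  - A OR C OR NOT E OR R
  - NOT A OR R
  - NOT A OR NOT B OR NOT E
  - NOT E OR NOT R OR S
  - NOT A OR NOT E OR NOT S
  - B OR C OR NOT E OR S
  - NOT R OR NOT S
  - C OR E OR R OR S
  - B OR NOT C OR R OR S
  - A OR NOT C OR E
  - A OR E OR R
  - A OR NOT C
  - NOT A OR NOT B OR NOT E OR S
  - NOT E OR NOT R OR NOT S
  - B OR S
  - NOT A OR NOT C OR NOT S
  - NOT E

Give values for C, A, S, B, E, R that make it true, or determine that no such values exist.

Unit clause (NOT E) forces E = False.
Set C = False.
Set A = True.
  then (NOT A OR R) forces R = True.
  then (NOT R OR NOT S) forces S = False.
  then (B OR S) forces B = True.
All clauses satisfied.

C = False; A = True; S = False; B = True; E = False; R = True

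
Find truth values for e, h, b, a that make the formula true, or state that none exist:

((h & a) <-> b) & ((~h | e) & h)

e = True, h = True, b = False, a = False

  (h & a) <-> b = True
    h & a = False
  (~h | e) & h = True
    ~h | e = True
      ~h = False
Both conjuncts True, so the formula holds.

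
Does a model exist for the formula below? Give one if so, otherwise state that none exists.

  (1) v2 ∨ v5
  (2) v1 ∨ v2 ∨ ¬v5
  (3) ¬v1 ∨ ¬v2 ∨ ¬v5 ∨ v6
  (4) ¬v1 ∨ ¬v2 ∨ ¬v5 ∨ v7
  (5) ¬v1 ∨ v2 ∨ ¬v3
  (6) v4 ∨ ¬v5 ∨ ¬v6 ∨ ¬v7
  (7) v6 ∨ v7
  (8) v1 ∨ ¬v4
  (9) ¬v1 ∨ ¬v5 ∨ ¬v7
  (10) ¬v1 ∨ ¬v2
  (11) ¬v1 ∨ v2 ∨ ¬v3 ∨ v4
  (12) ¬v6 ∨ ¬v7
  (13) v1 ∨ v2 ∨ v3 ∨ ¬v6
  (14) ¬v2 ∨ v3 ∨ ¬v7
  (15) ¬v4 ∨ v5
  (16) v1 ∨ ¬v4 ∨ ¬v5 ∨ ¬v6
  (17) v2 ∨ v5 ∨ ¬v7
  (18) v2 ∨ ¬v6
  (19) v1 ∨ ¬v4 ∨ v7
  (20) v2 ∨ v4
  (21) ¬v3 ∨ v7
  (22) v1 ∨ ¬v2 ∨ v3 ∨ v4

Set v1 = False.
  then (v1 ∨ ¬v4) forces v4 = False.
  then (v2 ∨ v4) forces v2 = True.
  then (v1 ∨ ¬v2 ∨ v3 ∨ v4) forces v3 = True.
  then (¬v3 ∨ v7) forces v7 = True.
  then (¬v6 ∨ ¬v7) forces v6 = False.
Set v5 = False.
All clauses satisfied.

v1 = False, v2 = True, v3 = True, v4 = False, v5 = False, v6 = False, v7 = True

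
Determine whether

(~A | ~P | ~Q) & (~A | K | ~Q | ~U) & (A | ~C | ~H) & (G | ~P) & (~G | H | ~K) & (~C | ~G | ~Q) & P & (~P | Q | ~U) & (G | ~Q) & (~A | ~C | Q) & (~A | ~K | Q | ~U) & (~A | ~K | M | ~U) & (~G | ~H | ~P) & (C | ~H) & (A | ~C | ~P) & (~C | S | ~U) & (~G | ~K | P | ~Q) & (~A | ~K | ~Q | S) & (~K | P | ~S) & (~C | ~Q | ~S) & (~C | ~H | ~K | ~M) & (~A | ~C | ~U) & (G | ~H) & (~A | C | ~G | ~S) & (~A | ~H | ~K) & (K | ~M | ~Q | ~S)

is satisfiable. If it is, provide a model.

G=T, M=T, U=F, K=F, P=T, H=F, Q=T, A=F, C=F, S=F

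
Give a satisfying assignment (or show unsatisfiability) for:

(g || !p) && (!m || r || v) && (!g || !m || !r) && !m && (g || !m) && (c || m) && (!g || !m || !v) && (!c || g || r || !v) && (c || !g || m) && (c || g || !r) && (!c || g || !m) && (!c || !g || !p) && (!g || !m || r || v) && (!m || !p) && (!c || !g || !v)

Unit clause (!m) forces m = False.
In (c || m) only c is left, so c = True.
Set r = True.
Set p = False.
Set g = False.
Set v = True.
All clauses satisfied.

c = True; r = True; m = False; p = False; g = False; v = True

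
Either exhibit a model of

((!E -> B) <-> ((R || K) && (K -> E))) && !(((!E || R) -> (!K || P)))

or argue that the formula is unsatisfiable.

E=F; B=F; P=F; K=T; R=T

  (!E -> B) <-> ((R || K) && (K -> E)) = True
    !E -> B = False
      !E = True
    (R || K) && (K -> E) = False
      R || K = True
      K -> E = False
  !(((!E || R) -> (!K || P))) = True
    (!E || R) -> (!K || P) = False
      !E || R = True
        !E = True
      !K || P = False
        !K = False
Both conjuncts True, so the formula holds.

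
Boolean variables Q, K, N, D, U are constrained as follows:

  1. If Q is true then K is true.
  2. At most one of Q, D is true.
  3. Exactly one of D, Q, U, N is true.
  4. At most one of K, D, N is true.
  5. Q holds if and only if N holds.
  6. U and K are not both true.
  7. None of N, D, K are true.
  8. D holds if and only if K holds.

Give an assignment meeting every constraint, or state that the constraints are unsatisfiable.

Q: False; K: False; N: False; D: False; U: True

  (1) Q=F ⇒ K: vacuous ✓
  (2) {Q, D}: 0 true — at most one ✓
  (3) {D, Q, U, N}: 1 true — exactly one ✓
  (4) {K, D, N}: 0 true — at most one ✓
  (5) Q=F, N=F — same ✓
  (6) U=T, K=F — not both ✓
  (7) {N, D, K}: 0 true — none ✓
  (8) D=F, K=F — same ✓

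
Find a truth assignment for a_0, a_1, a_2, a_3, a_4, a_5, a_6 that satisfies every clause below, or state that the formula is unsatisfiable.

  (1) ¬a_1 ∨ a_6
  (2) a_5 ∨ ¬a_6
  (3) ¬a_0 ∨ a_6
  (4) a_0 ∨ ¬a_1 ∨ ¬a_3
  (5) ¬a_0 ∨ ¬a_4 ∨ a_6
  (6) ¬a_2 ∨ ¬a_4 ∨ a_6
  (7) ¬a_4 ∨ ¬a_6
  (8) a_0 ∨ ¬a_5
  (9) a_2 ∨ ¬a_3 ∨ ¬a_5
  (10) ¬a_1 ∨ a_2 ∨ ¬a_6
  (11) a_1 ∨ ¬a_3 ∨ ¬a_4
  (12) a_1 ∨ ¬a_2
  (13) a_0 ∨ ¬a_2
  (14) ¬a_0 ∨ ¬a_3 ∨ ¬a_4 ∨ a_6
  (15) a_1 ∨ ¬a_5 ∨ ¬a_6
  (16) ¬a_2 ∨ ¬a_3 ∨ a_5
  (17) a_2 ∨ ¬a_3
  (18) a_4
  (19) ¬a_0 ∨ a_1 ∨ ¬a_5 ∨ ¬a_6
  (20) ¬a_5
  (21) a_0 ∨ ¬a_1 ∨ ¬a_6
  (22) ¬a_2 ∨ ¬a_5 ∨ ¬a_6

Unit clause (a_4) forces a_4 = True.
Unit clause (¬a_5) forces a_5 = False.
In (a_5 ∨ ¬a_6) only ¬a_6 is left, so a_6 = False.
In (¬a_0 ∨ a_6) only ¬a_0 is left, so a_0 = False.
In (¬a_2 ∨ ¬a_4 ∨ a_6) only ¬a_2 is left, so a_2 = False.
In (a_2 ∨ ¬a_3) only ¬a_3 is left, so a_3 = False.
In (¬a_1 ∨ a_6) only ¬a_1 is left, so a_1 = False.
All clauses satisfied.

a_0 = False; a_1 = False; a_2 = False; a_3 = False; a_4 = True; a_5 = False; a_6 = False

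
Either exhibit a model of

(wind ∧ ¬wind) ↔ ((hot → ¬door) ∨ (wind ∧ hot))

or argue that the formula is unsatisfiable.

door = True, wind = False, hot = True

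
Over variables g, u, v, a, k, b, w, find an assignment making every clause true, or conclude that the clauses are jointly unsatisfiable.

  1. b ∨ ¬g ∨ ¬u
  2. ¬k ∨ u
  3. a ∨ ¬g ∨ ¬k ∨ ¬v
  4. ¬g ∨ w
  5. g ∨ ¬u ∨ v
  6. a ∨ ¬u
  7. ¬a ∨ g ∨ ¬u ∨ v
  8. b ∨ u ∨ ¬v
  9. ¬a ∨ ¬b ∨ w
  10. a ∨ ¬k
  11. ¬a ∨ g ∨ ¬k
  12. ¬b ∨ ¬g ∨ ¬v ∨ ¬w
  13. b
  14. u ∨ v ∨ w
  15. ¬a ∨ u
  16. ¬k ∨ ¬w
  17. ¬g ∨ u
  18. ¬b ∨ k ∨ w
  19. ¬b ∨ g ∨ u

Unit clause (b) forces b = True.
Set g = False.
  then (¬b ∨ g ∨ u) forces u = True.
  then (g ∨ ¬u ∨ v) forces v = True.
  then (a ∨ ¬u) forces a = True.
  then (¬a ∨ ¬b ∨ w) forces w = True.
  then (¬a ∨ g ∨ ¬k) forces k = False.
All clauses satisfied.

g = False, u = True, v = True, a = True, k = False, b = True, w = True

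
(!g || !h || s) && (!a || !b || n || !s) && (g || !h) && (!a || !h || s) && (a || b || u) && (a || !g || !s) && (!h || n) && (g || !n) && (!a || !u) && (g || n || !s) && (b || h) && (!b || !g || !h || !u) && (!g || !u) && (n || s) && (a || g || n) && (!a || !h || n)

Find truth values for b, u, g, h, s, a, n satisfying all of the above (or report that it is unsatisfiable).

b=T; u=F; g=T; h=F; s=T; a=T; n=T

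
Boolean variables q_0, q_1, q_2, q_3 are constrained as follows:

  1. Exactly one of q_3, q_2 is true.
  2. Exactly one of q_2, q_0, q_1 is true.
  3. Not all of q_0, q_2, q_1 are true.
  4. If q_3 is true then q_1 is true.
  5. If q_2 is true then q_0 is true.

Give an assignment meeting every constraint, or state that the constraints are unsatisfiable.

q_0 = False; q_1 = True; q_2 = False; q_3 = True

  (1) {q_3, q_2}: 1 true — exactly one ✓
  (2) {q_2, q_0, q_1}: 1 true — exactly one ✓
  (3) {q_0, q_2, q_1}: 1/3 true — not all ✓
  (4) q_3=T ⇒ q_1: T ✓
  (5) q_2=F ⇒ q_0: vacuous ✓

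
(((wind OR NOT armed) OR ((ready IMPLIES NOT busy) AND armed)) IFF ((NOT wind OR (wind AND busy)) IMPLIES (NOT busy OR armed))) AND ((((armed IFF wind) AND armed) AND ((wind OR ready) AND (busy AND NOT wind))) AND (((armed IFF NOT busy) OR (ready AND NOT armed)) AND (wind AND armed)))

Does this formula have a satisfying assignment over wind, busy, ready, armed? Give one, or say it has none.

Case wind = True: the conjunct NOT wind is False.
Case wind = False: the conjunct wind is False.
Both cases fail — unsatisfiable.

No satisfying assignment exists.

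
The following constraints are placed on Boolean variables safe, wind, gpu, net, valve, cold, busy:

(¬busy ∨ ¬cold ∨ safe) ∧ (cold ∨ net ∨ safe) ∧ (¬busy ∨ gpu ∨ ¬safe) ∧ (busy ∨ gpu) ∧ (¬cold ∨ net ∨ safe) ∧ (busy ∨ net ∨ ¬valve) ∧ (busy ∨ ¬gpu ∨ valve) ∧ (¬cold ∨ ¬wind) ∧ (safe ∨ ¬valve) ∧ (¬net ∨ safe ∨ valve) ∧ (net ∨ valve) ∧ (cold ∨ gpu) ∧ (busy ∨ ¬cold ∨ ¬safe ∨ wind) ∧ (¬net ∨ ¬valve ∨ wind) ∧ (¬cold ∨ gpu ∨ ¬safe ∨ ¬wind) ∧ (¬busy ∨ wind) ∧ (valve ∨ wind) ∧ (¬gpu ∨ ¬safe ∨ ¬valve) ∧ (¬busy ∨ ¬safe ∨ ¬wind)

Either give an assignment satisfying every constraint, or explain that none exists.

No satisfying assignment exists.

Case valve = True:
  (safe ∨ ¬valve) forces safe = True.
  (¬gpu ∨ ¬safe ∨ ¬valve) forces gpu = False.
  (¬busy ∨ gpu ∨ ¬safe) forces busy = False.
  Clause (busy ∨ gpu) is falsified — contradiction.
Case valve = False:
  (net ∨ valve) forces net = True.
  (¬net ∨ safe ∨ valve) forces safe = True.
  (valve ∨ wind) forces wind = True.
  (¬cold ∨ ¬wind) forces cold = False.
  (cold ∨ gpu) forces gpu = True.
  (busy ∨ ¬gpu ∨ valve) forces busy = True.
  Clause (¬busy ∨ ¬safe ∨ ¬wind) is falsified — contradiction.
Both cases fail, so the formula is unsatisfiable.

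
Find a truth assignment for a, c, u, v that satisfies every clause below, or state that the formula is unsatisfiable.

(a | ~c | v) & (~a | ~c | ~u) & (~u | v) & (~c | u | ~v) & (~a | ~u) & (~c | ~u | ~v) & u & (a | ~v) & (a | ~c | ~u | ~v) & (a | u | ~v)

Case u = True:
  (~u | v) forces v = True.
  (~a | ~u) forces a = False.
  Clause (a | ~v) is falsified — contradiction.
Case u = False:
  Clause (u) is falsified — contradiction.
Both cases fail, so the formula is unsatisfiable.

Unsatisfiable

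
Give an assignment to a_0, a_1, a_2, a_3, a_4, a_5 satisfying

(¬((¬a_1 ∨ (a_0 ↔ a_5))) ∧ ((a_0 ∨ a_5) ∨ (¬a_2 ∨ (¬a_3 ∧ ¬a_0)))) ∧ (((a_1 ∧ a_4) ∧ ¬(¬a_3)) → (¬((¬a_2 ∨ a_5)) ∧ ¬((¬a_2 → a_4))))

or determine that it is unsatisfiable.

a_0 = True, a_1 = True, a_2 = False, a_3 = False, a_4 = False, a_5 = False

  ¬((¬a_1 ∨ (a_0 ↔ a_5))) ∧ ((a_0 ∨ a_5) ∨ (¬a_2 ∨ (¬a_3 ∧ ¬a_0))) = True
    ¬((¬a_1 ∨ (a_0 ↔ a_5))) = True
      ¬a_1 ∨ (a_0 ↔ a_5) = False
        ¬a_1 = False
        a_0 ↔ a_5 = False
    (a_0 ∨ a_5) ∨ (¬a_2 ∨ (¬a_3 ∧ ¬a_0)) = True
      a_0 ∨ a_5 = True
      ¬a_2 ∨ (¬a_3 ∧ ¬a_0) = True
        ¬a_2 = True
        ¬a_3 ∧ ¬a_0 = False
          ¬a_3 = True
          ¬a_0 = False
  ((a_1 ∧ a_4) ∧ ¬(¬a_3)) → (¬((¬a_2 ∨ a_5)) ∧ ¬((¬a_2 → a_4))) = True
    (a_1 ∧ a_4) ∧ ¬(¬a_3) = False
      a_1 ∧ a_4 = False
      ¬(¬a_3) = False
        ¬a_3 = True
    ¬((¬a_2 ∨ a_5)) ∧ ¬((¬a_2 → a_4)) = False
      ¬((¬a_2 ∨ a_5)) = False
        ¬a_2 ∨ a_5 = True
          ¬a_2 = True
      ¬((¬a_2 → a_4)) = True
        ¬a_2 → a_4 = False
          ¬a_2 = True
Both conjuncts True, so the formula holds.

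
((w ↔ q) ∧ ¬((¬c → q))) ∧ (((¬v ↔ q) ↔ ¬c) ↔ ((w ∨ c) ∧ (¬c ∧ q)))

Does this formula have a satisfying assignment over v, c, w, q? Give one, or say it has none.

v=F, c=F, w=F, q=F

  (w ↔ q) ∧ ¬((¬c → q)) = True
    w ↔ q = True
    ¬((¬c → q)) = True
      ¬c → q = False
        ¬c = True
  ((¬v ↔ q) ↔ ¬c) ↔ ((w ∨ c) ∧ (¬c ∧ q)) = True
    (¬v ↔ q) ↔ ¬c = False
      ¬v ↔ q = False
        ¬v = True
      ¬c = True
    (w ∨ c) ∧ (¬c ∧ q) = False
      w ∨ c = False
      ¬c ∧ q = False
        ¬c = True
Both conjuncts True, so the formula holds.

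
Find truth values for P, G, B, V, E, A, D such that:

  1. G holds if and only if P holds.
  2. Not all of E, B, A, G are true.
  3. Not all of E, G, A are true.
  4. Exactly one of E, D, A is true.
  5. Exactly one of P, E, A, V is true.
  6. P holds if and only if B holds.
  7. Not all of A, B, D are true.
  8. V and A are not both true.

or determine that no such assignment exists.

P = False, G = False, B = False, V = True, E = False, A = False, D = True

  (1) G=F, P=F — same ✓
  (2) {E, B, A, G}: 0/4 true — not all ✓
  (3) {E, G, A}: 0/3 true — not all ✓
  (4) {E, D, A}: 1 true — exactly one ✓
  (5) {P, E, A, V}: 1 true — exactly one ✓
  (6) P=F, B=F — same ✓
  (7) {A, B, D}: 1/3 true — not all ✓
  (8) V=T, A=F — not both ✓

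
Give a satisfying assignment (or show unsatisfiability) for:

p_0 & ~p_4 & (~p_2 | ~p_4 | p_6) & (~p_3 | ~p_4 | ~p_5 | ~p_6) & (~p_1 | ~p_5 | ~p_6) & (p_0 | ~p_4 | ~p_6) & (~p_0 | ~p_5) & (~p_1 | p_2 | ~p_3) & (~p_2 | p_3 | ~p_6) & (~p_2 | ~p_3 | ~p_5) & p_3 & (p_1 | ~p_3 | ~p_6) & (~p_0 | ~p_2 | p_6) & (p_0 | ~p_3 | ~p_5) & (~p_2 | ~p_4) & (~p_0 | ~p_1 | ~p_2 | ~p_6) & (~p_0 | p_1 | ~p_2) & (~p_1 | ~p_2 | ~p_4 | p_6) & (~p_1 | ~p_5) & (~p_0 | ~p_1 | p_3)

Unit clause (p_0) forces p_0 = True.
Unit clause (~p_4) forces p_4 = False.
In (~p_0 | ~p_5) only ~p_5 is left, so p_5 = False.
Unit clause (p_3) forces p_3 = True.
Try p_1 = True:
  (~p_1 | p_2 | ~p_3) forces p_2 = True.
  (~p_0 | ~p_2 | p_6) forces p_6 = True.
  clause (~p_0 | ~p_1 | ~p_2 | ~p_6) is falsified — backtrack.
So p_1 = False.
  then (p_1 | ~p_3 | ~p_6) forces p_6 = False.
  then (~p_0 | ~p_2 | p_6) forces p_2 = False.
All clauses satisfied.

p_0: True, p_1: False, p_2: False, p_3: True, p_4: False, p_5: False, p_6: False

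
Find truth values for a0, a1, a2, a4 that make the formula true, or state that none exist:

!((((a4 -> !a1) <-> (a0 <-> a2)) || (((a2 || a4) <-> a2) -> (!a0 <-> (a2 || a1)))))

a0: True; a1: True; a2: True; a4: True

  !((((a4 -> !a1) <-> (a0 <-> a2)) || (((a2 || a4) <-> a2) -> (!a0 <-> (a2 || a1))))) = True
    ((a4 -> !a1) <-> (a0 <-> a2)) || (((a2 || a4) <-> a2) -> (!a0 <-> (a2 || a1))) = False
      (a4 -> !a1) <-> (a0 <-> a2) = False
        a4 -> !a1 = False
          !a1 = False
        a0 <-> a2 = True
      ((a2 || a4) <-> a2) -> (!a0 <-> (a2 || a1)) = False
        (a2 || a4) <-> a2 = True
          a2 || a4 = True
        !a0 <-> (a2 || a1) = False
          !a0 = False
          a2 || a1 = True
The formula evaluates to True.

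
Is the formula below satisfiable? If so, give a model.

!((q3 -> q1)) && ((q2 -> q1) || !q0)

q0=T, q1=F, q2=F, q3=T

  !((q3 -> q1)) = True
    q3 -> q1 = False
  (q2 -> q1) || !q0 = True
    q2 -> q1 = True
    !q0 = False
Both conjuncts True, so the formula holds.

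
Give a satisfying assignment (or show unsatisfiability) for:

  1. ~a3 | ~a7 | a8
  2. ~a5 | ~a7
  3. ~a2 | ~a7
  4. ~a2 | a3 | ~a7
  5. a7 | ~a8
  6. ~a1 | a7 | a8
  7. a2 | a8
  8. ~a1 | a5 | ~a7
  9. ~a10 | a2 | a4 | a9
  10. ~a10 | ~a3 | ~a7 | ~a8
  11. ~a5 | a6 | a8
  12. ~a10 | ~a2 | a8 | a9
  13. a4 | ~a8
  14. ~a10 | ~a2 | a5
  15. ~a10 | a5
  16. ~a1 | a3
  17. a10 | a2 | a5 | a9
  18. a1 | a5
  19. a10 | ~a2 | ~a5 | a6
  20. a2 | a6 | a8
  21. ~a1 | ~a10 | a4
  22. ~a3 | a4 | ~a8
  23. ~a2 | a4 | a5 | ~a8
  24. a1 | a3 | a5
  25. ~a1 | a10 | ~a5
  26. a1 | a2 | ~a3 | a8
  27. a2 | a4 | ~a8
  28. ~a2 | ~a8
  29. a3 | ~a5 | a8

a1 = False, a2 = True, a3 = True, a4 = False, a5 = True, a6 = True, a7 = False, a8 = False, a9 = False, a10 = False

Set a1 = False.
  then (a1 | a5) forces a5 = True.
  then (~a5 | ~a7) forces a7 = False.
  then (a7 | ~a8) forces a8 = False.
  then (a2 | a8) forces a2 = True.
  then (~a5 | a6 | a8) forces a6 = True.
  then (a3 | ~a5 | a8) forces a3 = True.
Set a4 = False.
Set a9 = False.
  then (~a10 | ~a2 | a8 | a9) forces a10 = False.
All clauses satisfied.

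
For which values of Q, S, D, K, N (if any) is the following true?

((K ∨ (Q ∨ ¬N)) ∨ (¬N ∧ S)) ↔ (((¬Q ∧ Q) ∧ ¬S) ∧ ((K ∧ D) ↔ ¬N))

Q: False; S: True; D: True; K: False; N: True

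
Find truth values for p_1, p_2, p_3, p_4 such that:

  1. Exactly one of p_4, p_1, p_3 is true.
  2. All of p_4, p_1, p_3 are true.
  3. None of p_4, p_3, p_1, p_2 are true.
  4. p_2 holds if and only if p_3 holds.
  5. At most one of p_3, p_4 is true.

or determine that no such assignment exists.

Case p_1 = True:
  Constraint (3) is violated (p_1=T) — contradiction.
Case p_1 = False:
  Constraint (2) is violated (p_1=F) — contradiction.
Both cases fail — unsatisfiable.

UNSATISFIABLE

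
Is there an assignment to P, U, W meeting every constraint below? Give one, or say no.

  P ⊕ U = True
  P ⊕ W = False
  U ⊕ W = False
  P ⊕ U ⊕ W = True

Adding constraints 1, 2, 3 mod 2: every variable appears an even number of times on the left, so the left side is 0.
But the right sides sum to 1 (mod 2). 0 ≠ 1 — the system is inconsistent.

No satisfying assignment exists.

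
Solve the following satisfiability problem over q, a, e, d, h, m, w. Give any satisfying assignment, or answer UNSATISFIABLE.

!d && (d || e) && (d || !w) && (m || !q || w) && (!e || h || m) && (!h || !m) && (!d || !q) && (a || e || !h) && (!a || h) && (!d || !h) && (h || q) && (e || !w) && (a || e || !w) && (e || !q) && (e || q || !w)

q: True, a: False, e: True, d: False, h: False, m: True, w: False

Unit clause (!d) forces d = False.
In (d || e) only e is left, so e = True.
In (d || !w) only !w is left, so w = False.
Set q = True.
  then (m || !q || w) forces m = True.
  then (!h || !m) forces h = False.
  then (!a || h) forces a = False.
All clauses satisfied.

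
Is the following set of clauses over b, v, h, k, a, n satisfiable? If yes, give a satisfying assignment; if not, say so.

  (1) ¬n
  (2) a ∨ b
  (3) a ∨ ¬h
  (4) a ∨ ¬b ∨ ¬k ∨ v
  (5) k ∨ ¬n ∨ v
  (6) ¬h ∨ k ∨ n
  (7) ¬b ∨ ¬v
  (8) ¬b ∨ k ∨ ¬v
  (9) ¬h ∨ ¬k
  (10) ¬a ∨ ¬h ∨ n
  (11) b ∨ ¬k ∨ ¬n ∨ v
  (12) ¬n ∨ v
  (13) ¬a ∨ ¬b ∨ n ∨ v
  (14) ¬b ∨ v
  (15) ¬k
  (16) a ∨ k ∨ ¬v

Unit clause (¬n) forces n = False.
Unit clause (¬k) forces k = False.
In (¬h ∨ k ∨ n) only ¬h is left, so h = False.
Try b = True:
  (¬b ∨ ¬v) forces v = False.
  clause (¬b ∨ v) is falsified — backtrack.
So b = False.
  then (a ∨ b) forces a = True.
Set v = False.
All clauses satisfied.

b: False, v: False, h: False, k: False, a: True, n: False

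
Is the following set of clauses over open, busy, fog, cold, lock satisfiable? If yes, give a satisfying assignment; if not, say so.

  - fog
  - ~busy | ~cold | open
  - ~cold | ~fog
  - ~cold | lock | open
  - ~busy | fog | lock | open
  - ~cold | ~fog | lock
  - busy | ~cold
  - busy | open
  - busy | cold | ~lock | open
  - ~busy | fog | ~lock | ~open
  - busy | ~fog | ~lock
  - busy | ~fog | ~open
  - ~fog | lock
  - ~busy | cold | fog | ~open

Unit clause (fog) forces fog = True.
In (~cold | ~fog) only ~cold is left, so cold = False.
In (~fog | lock) only lock is left, so lock = True.
In (busy | ~fog | ~lock) only busy is left, so busy = True.
Set open = True.
All clauses satisfied.

open = True, busy = True, fog = True, cold = False, lock = True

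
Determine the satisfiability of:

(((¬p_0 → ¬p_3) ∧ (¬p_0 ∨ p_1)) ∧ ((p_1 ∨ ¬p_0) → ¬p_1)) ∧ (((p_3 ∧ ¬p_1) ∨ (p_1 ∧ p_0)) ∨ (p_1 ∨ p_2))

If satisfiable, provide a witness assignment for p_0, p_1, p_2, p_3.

p_0 = False, p_1 = False, p_2 = True, p_3 = False

  ((¬p_0 → ¬p_3) ∧ (¬p_0 ∨ p_1)) ∧ ((p_1 ∨ ¬p_0) → ¬p_1) = True
    (¬p_0 → ¬p_3) ∧ (¬p_0 ∨ p_1) = True
      ¬p_0 → ¬p_3 = True
        ¬p_0 = True
        ¬p_3 = True
      ¬p_0 ∨ p_1 = True
        ¬p_0 = True
    (p_1 ∨ ¬p_0) → ¬p_1 = True
      p_1 ∨ ¬p_0 = True
        ¬p_0 = True
      ¬p_1 = True
  ((p_3 ∧ ¬p_1) ∨ (p_1 ∧ p_0)) ∨ (p_1 ∨ p_2) = True
    (p_3 ∧ ¬p_1) ∨ (p_1 ∧ p_0) = False
      p_3 ∧ ¬p_1 = False
        ¬p_1 = True
      p_1 ∧ p_0 = False
    p_1 ∨ p_2 = True
Both conjuncts True, so the formula holds.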